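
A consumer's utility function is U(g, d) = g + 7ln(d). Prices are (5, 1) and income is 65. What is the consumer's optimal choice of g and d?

g* = 6, d* = 35

MU_g = 1, MU_d = 7/d.
MRS = 1 ÷ (7/d).
Tangency: set MRS = p_g/p_d = 5/1 = 5.
MRS depends only on d: (1/7)·d = 5 ⇒ d* = 5/(1/7) = 35.
From the budget, 5·g = 65 − 1·35 = 30, so g* = 6.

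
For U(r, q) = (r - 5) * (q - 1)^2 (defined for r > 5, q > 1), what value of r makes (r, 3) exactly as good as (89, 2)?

U(89, 2) = 84.
Set U(r, 3) = 84 and solve.
With q = 3: (3 − 1)^2 = 4, so (r − 5) = 84/4 = 21.
So r = 5 + 21 = 26.
Check: U(26, 3) = 84.

r = 26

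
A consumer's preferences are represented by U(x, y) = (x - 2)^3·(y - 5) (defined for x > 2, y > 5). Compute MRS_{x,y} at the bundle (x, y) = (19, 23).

MRS = 54/17

MU_x = 3·(x−2)^2·(y−5), MU_y = (x−2)^3.
MRS = (3/1)·(y−5)/(x−2).
At (19, 23): MRS = 54/17.
The indifference curve has slope −54/17 at this bundle.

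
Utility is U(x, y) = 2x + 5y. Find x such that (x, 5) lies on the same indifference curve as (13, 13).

U(13, 13) = 91.
Set U(x, 5) = 91 and solve.
2x + 5·5 = 91 ⇒ 2x = 66 ⇒ x = 33.
Check: U(33, 5) = 91.

x = 33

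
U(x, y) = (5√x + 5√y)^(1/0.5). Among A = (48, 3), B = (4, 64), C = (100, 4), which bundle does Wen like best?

Bundle C

Evaluate utility at each bundle:
U(A) = 1875.000.
U(B) = 2500.000.
U(C) = 3600.000.
Highest utility is C, so C ≻ B ≻ A.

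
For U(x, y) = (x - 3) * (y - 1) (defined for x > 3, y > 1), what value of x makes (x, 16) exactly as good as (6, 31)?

U(6, 31) = 90.
Set U(x, 16) = 90 and solve.
With y = 16: (16 − 1) = 15, so (x − 3) = 90/15 = 6.
So x = 3 + 6 = 9.
Check: U(9, 16) = 90.

x = 9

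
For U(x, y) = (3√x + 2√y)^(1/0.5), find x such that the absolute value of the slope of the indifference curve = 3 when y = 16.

For CES with ρ = 0.5, MRS = (3/2)·√(y/x).
Setting (3/2)·√(16/x) = 3 gives √(16/x) = 2, so 16/x = 4 and x = 4.

x = 4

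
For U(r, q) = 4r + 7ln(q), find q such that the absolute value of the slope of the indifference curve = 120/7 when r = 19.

MU_r = 4, MU_q = 7/q.
MRS = 4 ÷ (7/q).
MRS depends only on q: (4/7)·q = 120/7 ⇒ q = (120/7)/(4/7) = 30.

q = 30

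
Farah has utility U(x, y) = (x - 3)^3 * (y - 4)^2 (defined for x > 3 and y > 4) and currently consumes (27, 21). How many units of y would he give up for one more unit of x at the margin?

MRS = 17/16

MU_x = 3·(x−3)^2·(y−4)^2, MU_y = 2·(x−3)^3·(y−4).
MRS = (3/2)·(y−4)/(x−3).
At (27, 21): MRS = 17/16.
So at (27, 21) the consumer would give up 17/16 units of y for one more unit of x.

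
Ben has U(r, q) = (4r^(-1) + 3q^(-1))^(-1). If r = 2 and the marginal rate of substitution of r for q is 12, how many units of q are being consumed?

q = 6

For CES with ρ = -1, MRS = (4/3)·(q/r)^2.
Setting (4/3)·(q/2)^2 = 12 gives (q/2)^2 = 9, so q/2 = 3 and q = 6.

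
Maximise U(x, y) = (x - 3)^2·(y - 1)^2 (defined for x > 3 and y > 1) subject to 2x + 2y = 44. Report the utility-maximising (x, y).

MU_x = 2·(x−3)·(y−1)^2, MU_y = 2·(x−3)^2·(y−1).
MRS = (y−1)/(x−3).
Tangency: set MRS = p_x/p_y = 2/2 = 1.
So (y − 1)/(x − 3) = 1, i.e. (y − 1) = (x − 3).
Rewrite the budget in excess-of-subsistence terms: 2·(x − 3) + 2·(y − 1) = 44 − 2·3 − 2·1 = 36.
Substituting, 4·(x − 3) = 36, so x − 3 = 9 and x* = 12.
Then y − 1 = 9, so y* = 10.

x* = 12, y* = 10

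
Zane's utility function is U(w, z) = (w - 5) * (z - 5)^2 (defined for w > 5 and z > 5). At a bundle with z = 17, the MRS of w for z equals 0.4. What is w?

w = 20

MU_w = (z−5)^2, MU_z = 2·(w−5)·(z−5).
MRS = (1/2)·(z−5)/(w−5).
Substitute z = 17: MRS = 6/(w − 5). Setting this equal to 0.4 gives w − 5 = 6/0.4 = 15, so w = 20.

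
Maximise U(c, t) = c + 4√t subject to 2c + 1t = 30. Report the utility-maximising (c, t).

MU_c = 1, MU_t = 4/(2√t).
MRS = 1 ÷ (4/(2√t)).
Tangency: set MRS = p_c/p_t = 2/1 = 2.
MRS depends only on t: 0.5·√t = 2 ⇒ √t = 2/0.5 = 4 ⇒ t* = 16.
From the budget, 2·c = 30 − 1·16 = 14, so c* = 7.

c* = 7, t* = 16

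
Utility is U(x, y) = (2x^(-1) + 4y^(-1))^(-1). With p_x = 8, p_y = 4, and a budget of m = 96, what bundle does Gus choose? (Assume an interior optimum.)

For CES with ρ = -1, MRS = (2/4)·(y/x)^2.
Tangency: set MRS = p_x/p_y = 8/4 = 2.
So (y/x)^2 = 4; taking the square root, y/x = 2, i.e. y = 2·x.
Substitute into the budget 8·x + 4·y = 96: 16·x = 96, so x* = 6 and y* = 2·6 = 12.

x* = 6, y* = 12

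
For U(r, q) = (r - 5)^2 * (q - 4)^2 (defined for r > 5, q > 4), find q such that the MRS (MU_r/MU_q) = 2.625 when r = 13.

MU_r = 2·(r−5)·(q−4)^2, MU_q = 2·(r−5)^2·(q−4).
MRS = (q−4)/(r−5).
Substitute r = 13: MRS = (q − 4)/8. Setting this equal to 2.625 gives q − 4 = 2.625·8 = 21, so q = 25.

q = 25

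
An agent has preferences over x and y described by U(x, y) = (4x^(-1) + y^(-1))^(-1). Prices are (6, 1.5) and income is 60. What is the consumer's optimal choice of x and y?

For CES with ρ = -1, MRS = (4/1)·(y/x)^2.
Tangency: set MRS = p_x/p_y = 6/1.5 = 4.
So (y/x)^2 = 1; taking the square root, y/x = 1, i.e. y = x.
Substitute into the budget 6·x + 1.5·y = 60: 7.5·x = 60, so x* = 8 and y* = 8.

x* = 8, y* = 8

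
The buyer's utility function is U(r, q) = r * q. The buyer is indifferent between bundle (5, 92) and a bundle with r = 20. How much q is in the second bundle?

q = 23

U(5, 92) = 460.
Set U(20, q) = 460 and solve.
With r = 20: q = 460/20 = 23.
Check: U(20, 23) = 460.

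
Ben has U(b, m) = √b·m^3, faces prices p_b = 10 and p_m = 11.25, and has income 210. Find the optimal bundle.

b* = 3, m* = 16

MU_b = 0.5·b^(-0.5)·m^3 and MU_m = 3·√b·m^2.
MRS = MU_b/MU_m = (1/6)·m/b.
Tangency: set MRS = p_b/p_m = 10/11.25 = 8/9.
So (1/6)·m/b = 8/9, i.e. m = (16/3)·b.
Substitute into the budget 10·b + 11.25·m = 210: 70·b = 210, so b* = 3.
Then m* = (16/3)·3 = 16.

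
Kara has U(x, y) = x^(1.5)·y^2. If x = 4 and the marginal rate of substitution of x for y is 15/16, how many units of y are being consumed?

MU_x = 1.5·√x·y^2 and MU_y = 2·x^(1.5)·y.
MRS = MU_x/MU_y = (0.75)·y/x.
Substitute x = 4: MRS = y/(16/3). Setting y/(16/3) = 15/16 gives y = (15/16)·(16/3) = 5.

y = 5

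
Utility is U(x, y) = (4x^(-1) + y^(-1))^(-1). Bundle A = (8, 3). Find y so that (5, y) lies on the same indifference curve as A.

U depends on (x, y) only through S = 4x^(-1) + y^(-1), so equal utility means equal S. At (8, 3): S = 5/6.
With x = 5: 4·5^(-1) = 0.8, so y^(-1) = 5/6 − 0.8 = 1/30.
Hence y = 1/(1/30) = 30.
Check: U(5, 30) = 1.2.

y = 30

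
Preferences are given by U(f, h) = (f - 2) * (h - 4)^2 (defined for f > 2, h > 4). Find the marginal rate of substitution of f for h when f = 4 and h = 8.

MU_f = (h−4)^2, MU_h = 2·(f−2)·(h−4).
MRS = (1/2)·(h−4)/(f−2).
At (4, 8): MRS = 1.
The indifference curve has slope −1 at this bundle.

MRS = 1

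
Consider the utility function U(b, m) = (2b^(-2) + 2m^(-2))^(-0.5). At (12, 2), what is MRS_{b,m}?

MRS = 1/216

For CES with ρ = -2, MRS = (m/b)^3.
At (12, 2): MRS = 1/216.
That is, one extra unit of b is worth 1/216 units of m at the margin.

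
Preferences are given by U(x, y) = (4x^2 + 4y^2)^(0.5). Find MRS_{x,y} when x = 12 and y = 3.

For CES with ρ = 2, MRS = (y/x)^(-1).
At (12, 3): MRS = 4.
That is, one extra unit of x is worth 4 units of y at the margin.

MRS = 4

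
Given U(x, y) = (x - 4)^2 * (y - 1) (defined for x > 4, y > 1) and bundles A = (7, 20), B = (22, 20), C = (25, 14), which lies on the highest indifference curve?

Bundle B

Evaluate utility at each bundle:
U(A) = 171.
U(B) = 6156.
U(C) = 5733.
Highest utility is B, so B ≻ C ≻ A.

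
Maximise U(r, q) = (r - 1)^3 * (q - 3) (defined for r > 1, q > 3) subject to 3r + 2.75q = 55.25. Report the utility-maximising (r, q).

MU_r = 3·(r−1)^2·(q−3), MU_q = (r−1)^3.
MRS = (3/1)·(q−3)/(r−1).
Tangency: set MRS = p_r/p_q = 3/2.75 = 12/11.
So (3/1)·(q − 3)/(r − 1) = 12/11, i.e. (q − 3) = (4/11)·(r − 1).
Rewrite the budget in excess-of-subsistence terms: 3·(r − 1) + 2.75·(q − 3) = 55.25 − 3·1 − 2.75·3 = 44.
Substituting, 4·(r − 1) = 44, so r − 1 = 11 and r* = 12.
Then q − 3 = (4/11)·11 = 4, so q* = 7.

r* = 12, q* = 7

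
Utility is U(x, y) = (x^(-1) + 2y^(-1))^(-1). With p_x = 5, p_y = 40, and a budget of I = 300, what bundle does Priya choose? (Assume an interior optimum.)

x* = 12, y* = 6

For CES with ρ = -1, MRS = (1/2)·(y/x)^2.
Tangency: set MRS = p_x/p_y = 5/40 = 0.125.
So (y/x)^2 = 0.25; taking the square root, y/x = 0.5, i.e. y = 0.5·x.
Substitute into the budget 5·x + 40·y = 300: 25·x = 300, so x* = 12 and y* = 0.5·12 = 6.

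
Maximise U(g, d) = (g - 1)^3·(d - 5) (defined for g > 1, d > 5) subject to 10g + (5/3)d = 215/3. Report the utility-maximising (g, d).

MU_g = 3·(g−1)^2·(d−5), MU_d = (g−1)^3.
MRS = (3/1)·(d−5)/(g−1).
Tangency: set MRS = p_g/p_d = 10/(5/3) = 6.
So (3/1)·(d − 5)/(g − 1) = 6, i.e. (d − 5) = 2·(g − 1).
Rewrite the budget in excess-of-subsistence terms: 10·(g − 1) + (5/3)·(d − 5) = 215/3 − 10·1 − (5/3)·5 = 160/3.
Substituting, (40/3)·(g − 1) = 160/3, so g − 1 = 4 and g* = 5.
Then d − 5 = 2·4 = 8, so d* = 13.

g* = 5, d* = 13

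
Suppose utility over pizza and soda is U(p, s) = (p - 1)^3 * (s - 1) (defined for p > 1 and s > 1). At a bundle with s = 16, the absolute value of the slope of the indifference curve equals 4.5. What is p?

MU_p = 3·(p−1)^2·(s−1), MU_s = (p−1)^3.
MRS = (3/1)·(s−1)/(p−1).
Substitute s = 16: MRS = 45/(p − 1). Setting this equal to 4.5 gives p − 1 = 45/4.5 = 10, so p = 11.

p = 11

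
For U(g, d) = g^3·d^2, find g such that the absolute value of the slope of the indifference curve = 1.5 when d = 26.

MU_g = 3·g^2·d^2 and MU_d = 2·g^3·d.
MRS = MU_g/MU_d = (3/2)·d/g.
Substitute d = 26: MRS = 39/g. Setting 39/g = 1.5 gives g = 39/1.5 = 26.

g = 26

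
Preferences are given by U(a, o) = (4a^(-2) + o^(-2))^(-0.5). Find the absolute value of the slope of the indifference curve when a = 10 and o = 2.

MRS = 4/125

For CES with ρ = -2, MRS = (4/1)·(o/a)^3.
At (10, 2): MRS = 4/125.
So at (10, 2) the consumer would give up 4/125 units of o for one more unit of a.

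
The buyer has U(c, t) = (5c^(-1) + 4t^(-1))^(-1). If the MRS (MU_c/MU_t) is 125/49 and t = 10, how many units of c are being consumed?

For CES with ρ = -1, MRS = (5/4)·(t/c)^2.
Setting (5/4)·(10/c)^2 = 125/49 gives (10/c)^2 = 100/49, so 10/c = 10/7 and c = 7.

c = 7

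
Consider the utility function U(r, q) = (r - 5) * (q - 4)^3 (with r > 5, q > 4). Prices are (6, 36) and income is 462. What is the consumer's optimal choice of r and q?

MU_r = (q−4)^3, MU_q = 3·(r−5)·(q−4)^2.
MRS = (1/3)·(q−4)/(r−5).
Tangency: set MRS = p_r/p_q = 6/36 = 1/6.
So (1/3)·(q − 4)/(r − 5) = 1/6, i.e. (q − 4) = 0.5·(r − 5).
Rewrite the budget in excess-of-subsistence terms: 6·(r − 5) + 36·(q − 4) = 462 − 6·5 − 36·4 = 288.
Substituting, 24·(r − 5) = 288, so r − 5 = 12 and r* = 17.
Then q − 4 = 0.5·12 = 6, so q* = 10.

r* = 17, q* = 10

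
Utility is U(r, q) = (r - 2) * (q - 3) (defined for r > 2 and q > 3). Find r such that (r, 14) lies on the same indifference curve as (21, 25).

U(21, 25) = 418.
Set U(r, 14) = 418 and solve.
With q = 14: (14 − 3) = 11, so (r − 2) = 418/11 = 38.
So r = 2 + 38 = 40.
Check: U(40, 14) = 418.

r = 40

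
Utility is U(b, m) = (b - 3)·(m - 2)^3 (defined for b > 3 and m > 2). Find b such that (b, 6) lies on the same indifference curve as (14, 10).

b = 91

U(14, 10) = 5632.
Set U(b, 6) = 5632 and solve.
With m = 6: (6 − 2)^3 = 64, so (b − 3) = 5632/64 = 88.
So b = 3 + 88 = 91.
Check: U(91, 6) = 5632.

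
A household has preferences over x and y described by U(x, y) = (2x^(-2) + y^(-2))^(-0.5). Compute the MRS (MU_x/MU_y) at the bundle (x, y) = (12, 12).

For CES with ρ = -2, MRS = (2/1)·(y/x)^3.
At (12, 12): MRS = 2.
The indifference curve has slope −2 at this bundle.

MRS = 2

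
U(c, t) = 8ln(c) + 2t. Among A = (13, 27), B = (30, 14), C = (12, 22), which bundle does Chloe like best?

Evaluate utility at each bundle:
U(A) = 74.520.
U(B) = 55.210.
U(C) = 63.879.
Highest utility is A, so A ≻ C ≻ B.

Bundle A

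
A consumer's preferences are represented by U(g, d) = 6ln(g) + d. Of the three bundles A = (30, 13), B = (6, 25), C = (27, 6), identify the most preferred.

Evaluate utility at each bundle:
U(A) = 33.407.
U(B) = 35.751.
U(C) = 25.775.
Highest utility is B, so B ≻ A ≻ C.

Bundle B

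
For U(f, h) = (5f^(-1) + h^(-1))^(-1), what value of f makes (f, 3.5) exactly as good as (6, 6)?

U depends on (f, h) only through S = 5f^(-1) + h^(-1), so equal utility means equal S. At (6, 6): S = 1.
With h = 3.5: 3.5^(-1) = 2/7, so 5f^(-1) = 1 − 2/7 = 5/7, i.e. f^(-1) = 1/7.
Hence f = 1/(1/7) = 7.
Check: U(7, 3.5) = 1.

f = 7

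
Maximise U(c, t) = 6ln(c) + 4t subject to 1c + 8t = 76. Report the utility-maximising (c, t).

MU_c = 6/c, MU_t = 4.
MRS = 6/c ÷ 4.
Tangency: set MRS = p_c/p_t = 1/8 = 0.125.
MRS depends only on c: 1.5/c = 0.125 ⇒ c* = 1.5/0.125 = 12.
From the budget, 8·t = 76 − 1·12 = 64, so t* = 8.

c* = 12, t* = 8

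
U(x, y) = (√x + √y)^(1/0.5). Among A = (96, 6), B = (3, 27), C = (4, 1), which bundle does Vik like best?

Bundle A

Evaluate utility at each bundle:
U(A) = 150.000.
U(B) = 48.000.
U(C) = 9.000.
Highest utility is A, so A ≻ B ≻ C.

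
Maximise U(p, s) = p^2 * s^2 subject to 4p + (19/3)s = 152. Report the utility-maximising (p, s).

p* = 19, s* = 12

MU_p = 2·p·s^2 and MU_s = 2·p^2·s.
MRS = MU_p/MU_s = s/p.
Tangency: set MRS = p_p/p_s = 4/(19/3) = 12/19.
So s/p = 12/19, i.e. s = (12/19)·p.
Substitute into the budget 4·p + (19/3)·s = 152: 8·p = 152, so p* = 19.
Then s* = (12/19)·19 = 12.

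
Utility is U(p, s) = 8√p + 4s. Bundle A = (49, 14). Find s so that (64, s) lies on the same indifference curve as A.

U(49, 14) = 112.
Set U(64, s) = 112 and solve.
With p = 64: √64 = 8, so 4s = 112 − 8·8 = 48 and s = 12.
Check: U(64, 12) = 112.

s = 12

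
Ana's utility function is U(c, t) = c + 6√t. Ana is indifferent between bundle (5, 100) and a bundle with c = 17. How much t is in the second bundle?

U(5, 100) = 65.
Set U(17, t) = 65 and solve.
With c = 17: 6√t = 65 − 17 = 48, so √t = 8 and t = 64.
Check: U(17, 64) = 65.

t = 64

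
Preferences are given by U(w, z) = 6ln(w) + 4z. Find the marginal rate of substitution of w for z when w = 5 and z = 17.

MU_w = 6/w, MU_z = 4.
MRS = 6/w ÷ 4.
At (5, 17): MRS = 0.3.
That is, one extra unit of w is worth 0.3 units of z at the margin.

MRS = 0.3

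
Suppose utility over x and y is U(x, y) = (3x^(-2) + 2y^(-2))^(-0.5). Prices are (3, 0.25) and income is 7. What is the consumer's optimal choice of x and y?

For CES with ρ = -2, MRS = (3/2)·(y/x)^3.
Tangency: set MRS = p_x/p_y = 3/0.25 = 12.
So (y/x)^3 = 8; taking the cube root, y/x = 2, i.e. y = 2·x.
Substitute into the budget 3·x + 0.25·y = 7: 3.5·x = 7, so x* = 2 and y* = 2·2 = 4.

x* = 2, y* = 4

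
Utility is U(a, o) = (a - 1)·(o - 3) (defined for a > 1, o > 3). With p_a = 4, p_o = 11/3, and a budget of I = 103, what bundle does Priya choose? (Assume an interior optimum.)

MU_a = (o−3), MU_o = (a−1).
MRS = (o−3)/(a−1).
Tangency: set MRS = p_a/p_o = 4/(11/3) = 12/11.
So (o − 3)/(a − 1) = 12/11, i.e. (o − 3) = (12/11)·(a − 1).
Rewrite the budget in excess-of-subsistence terms: 4·(a − 1) + (11/3)·(o − 3) = 103 − 4·1 − (11/3)·3 = 88.
Substituting, 8·(a − 1) = 88, so a − 1 = 11 and a* = 12.
Then o − 3 = (12/11)·11 = 12, so o* = 15.

a* = 12, o* = 15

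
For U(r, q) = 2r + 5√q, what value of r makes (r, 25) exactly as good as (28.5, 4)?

U(28.5, 4) = 67.
Set U(r, 25) = 67 and solve.
With q = 25: √25 = 5, so 2r = 67 − 5·5 = 42 and r = 21.
Check: U(21, 25) = 67.

r = 21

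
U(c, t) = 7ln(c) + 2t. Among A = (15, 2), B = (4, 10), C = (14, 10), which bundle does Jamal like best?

Bundle C

Evaluate utility at each bundle:
U(A) = 22.956.
U(B) = 29.704.
U(C) = 38.473.
Highest utility is C, so C ≻ B ≻ A.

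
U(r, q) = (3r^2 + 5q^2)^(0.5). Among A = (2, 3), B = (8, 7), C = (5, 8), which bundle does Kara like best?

Bundle B

Evaluate utility at each bundle:
U(A) = 7.550.
U(B) = 20.905.
U(C) = 19.875.
Highest utility is B, so B ≻ C ≻ A.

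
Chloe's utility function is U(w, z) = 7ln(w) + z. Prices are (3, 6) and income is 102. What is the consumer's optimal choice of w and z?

MU_w = 7/w, MU_z = 1.
MRS = 7/w ÷ 1.
Tangency: set MRS = p_w/p_z = 3/6 = 0.5.
MRS depends only on w: 7/w = 0.5 ⇒ w* = 7/0.5 = 14.
From the budget, 6·z = 102 − 3·14 = 60, so z* = 10.

w* = 14, z* = 10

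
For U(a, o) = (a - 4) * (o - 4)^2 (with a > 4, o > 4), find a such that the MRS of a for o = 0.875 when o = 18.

MU_a = (o−4)^2, MU_o = 2·(a−4)·(o−4).
MRS = (1/2)·(o−4)/(a−4).
Substitute o = 18: MRS = 7/(a − 4). Setting this equal to 0.875 gives a − 4 = 7/0.875 = 8, so a = 12.

a = 12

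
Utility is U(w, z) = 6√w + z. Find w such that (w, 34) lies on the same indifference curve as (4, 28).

U(4, 28) = 40.
Set U(w, 34) = 40 and solve.
With z = 34: 6√w = 40 − 34 = 6, so √w = 1 and w = 1.
Check: U(1, 34) = 40.

w = 1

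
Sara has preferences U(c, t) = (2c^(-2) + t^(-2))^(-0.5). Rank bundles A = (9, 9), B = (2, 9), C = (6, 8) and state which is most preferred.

Evaluate utility at each bundle:
U(A) = 5.196.
U(B) = 1.397.
U(C) = 3.748.
Highest utility is A, so A ≻ C ≻ B.

Bundle A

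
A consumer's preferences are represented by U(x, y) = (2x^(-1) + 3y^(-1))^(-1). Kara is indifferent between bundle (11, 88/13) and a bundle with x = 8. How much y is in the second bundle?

U depends on (x, y) only through S = 2x^(-1) + 3y^(-1), so equal utility means equal S. At (11, 88/13): S = 0.625.
With x = 8: 2·8^(-1) = 0.25, so 3y^(-1) = 0.625 − 0.25 = 0.375, i.e. y^(-1) = 0.125.
Hence y = 1/0.125 = 8.
Check: U(8, 8) = 1.6.

y = 8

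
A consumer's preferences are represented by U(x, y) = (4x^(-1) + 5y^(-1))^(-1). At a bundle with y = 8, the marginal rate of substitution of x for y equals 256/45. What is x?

For CES with ρ = -1, MRS = (4/5)·(y/x)^2.
Setting (4/5)·(8/x)^2 = 256/45 gives (8/x)^2 = 64/9, so 8/x = 8/3 and x = 3.

x = 3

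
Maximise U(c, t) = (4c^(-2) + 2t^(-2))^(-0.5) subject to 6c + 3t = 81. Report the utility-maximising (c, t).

c* = 9, t* = 9

For CES with ρ = -2, MRS = (4/2)·(t/c)^3.
Tangency: set MRS = p_c/p_t = 6/3 = 2.
So (t/c)^3 = 1; taking the cube root, t/c = 1, i.e. t = c.
Substitute into the budget 6·c + 3·t = 81: 9·c = 81, so c* = 9 and t* = 9.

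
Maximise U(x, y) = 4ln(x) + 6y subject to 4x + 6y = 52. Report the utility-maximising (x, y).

x* = 1, y* = 8

MU_x = 4/x, MU_y = 6.
MRS = 4/x ÷ 6.
Tangency: set MRS = p_x/p_y = 4/6 = 2/3.
MRS depends only on x: (2/3)/x = 2/3 ⇒ x* = (2/3)/(2/3) = 1.
From the budget, 6·y = 52 − 4·1 = 48, so y* = 8.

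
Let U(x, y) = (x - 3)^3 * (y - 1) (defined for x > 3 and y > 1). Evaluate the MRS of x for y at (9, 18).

MU_x = 3·(x−3)^2·(y−1), MU_y = (x−3)^3.
MRS = (3/1)·(y−1)/(x−3).
At (9, 18): MRS = 8.5.
So at (9, 18) the consumer would give up 8.5 units of y for one more unit of x.

MRS = 8.5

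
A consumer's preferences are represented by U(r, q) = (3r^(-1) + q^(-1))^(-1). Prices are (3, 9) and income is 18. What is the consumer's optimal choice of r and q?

r* = 3, q* = 1

For CES with ρ = -1, MRS = (3/1)·(q/r)^2.
Tangency: set MRS = p_r/p_q = 3/9 = 1/3.
So (q/r)^2 = 1/9; taking the square root, q/r = 1/3, i.e. q = (1/3)·r.
Substitute into the budget 3·r + 9·q = 18: 6·r = 18, so r* = 3 and q* = (1/3)·3 = 1.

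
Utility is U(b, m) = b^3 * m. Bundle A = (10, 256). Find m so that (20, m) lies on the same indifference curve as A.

m = 32

U(10, 256) = 256000.
Set U(20, m) = 256000 and solve.
With b = 20: 20^3 = 8000, so m = 256000/8000 = 32.
Check: U(20, 32) = 256000.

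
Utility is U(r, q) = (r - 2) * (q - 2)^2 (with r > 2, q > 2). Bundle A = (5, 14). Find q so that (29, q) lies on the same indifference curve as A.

U(5, 14) = 432.
Set U(29, q) = 432 and solve.
With r = 29: (29 − 2) = 27, so (q − 2)^2 = 432/27 = 16.
Taking the square root (with q > 2): q − 2 = 4, so q = 6.
Check: U(29, 6) = 432.

q = 6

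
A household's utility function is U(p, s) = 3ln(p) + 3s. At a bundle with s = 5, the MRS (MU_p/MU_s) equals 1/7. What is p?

MU_p = 3/p, MU_s = 3.
MRS = 3/p ÷ 3.
MRS depends only on p: 1/p = 1/7 ⇒ p = 1/(1/7) = 7.

p = 7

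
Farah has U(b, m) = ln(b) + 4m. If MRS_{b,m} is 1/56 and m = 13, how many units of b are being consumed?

b = 14

MU_b = 1/b, MU_m = 4.
MRS = 1/b ÷ 4.
MRS depends only on b: 0.25/b = 1/56 ⇒ b = 0.25/(1/56) = 14.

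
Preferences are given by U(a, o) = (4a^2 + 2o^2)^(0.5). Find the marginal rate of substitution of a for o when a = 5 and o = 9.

MRS = 10/9

For CES with ρ = 2, MRS = (4/2)·(o/a)^(-1).
At (5, 9): MRS = 10/9.
That is, one extra unit of a is worth 10/9 units of o at the margin.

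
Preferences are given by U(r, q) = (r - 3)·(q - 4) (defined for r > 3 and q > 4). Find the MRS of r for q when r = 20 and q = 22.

MRS = 18/17

MU_r = (q−4), MU_q = (r−3).
MRS = (q−4)/(r−3).
At (20, 22): MRS = 18/17.
The indifference curve has slope −18/17 at this bundle.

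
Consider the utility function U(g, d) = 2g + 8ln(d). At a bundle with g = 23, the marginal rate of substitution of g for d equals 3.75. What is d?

MU_g = 2, MU_d = 8/d.
MRS = 2 ÷ (8/d).
MRS depends only on d: 0.25·d = 3.75 ⇒ d = 3.75/0.25 = 15.

d = 15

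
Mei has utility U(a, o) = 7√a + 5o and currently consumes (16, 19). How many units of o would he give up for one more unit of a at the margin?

MRS = 7/40

MU_a = 7/(2√a), MU_o = 5.
MRS = 7/(2√a) ÷ 5.
At (16, 19): MRS = 7/40.
So at (16, 19) the consumer would give up 7/40 units of o for one more unit of a.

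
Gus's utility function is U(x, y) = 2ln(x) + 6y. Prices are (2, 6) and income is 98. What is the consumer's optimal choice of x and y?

MU_x = 2/x, MU_y = 6.
MRS = 2/x ÷ 6.
Tangency: set MRS = p_x/p_y = 2/6 = 1/3.
MRS depends only on x: (1/3)/x = 1/3 ⇒ x* = (1/3)/(1/3) = 1.
From the budget, 6·y = 98 − 2·1 = 96, so y* = 16.

x* = 1, y* = 16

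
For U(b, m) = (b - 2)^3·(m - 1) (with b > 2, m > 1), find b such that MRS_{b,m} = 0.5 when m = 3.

b = 14

MU_b = 3·(b−2)^2·(m−1), MU_m = (b−2)^3.
MRS = (3/1)·(m−1)/(b−2).
Substitute m = 3: MRS = 6/(b − 2). Setting this equal to 0.5 gives b − 2 = 6/0.5 = 12, so b = 14.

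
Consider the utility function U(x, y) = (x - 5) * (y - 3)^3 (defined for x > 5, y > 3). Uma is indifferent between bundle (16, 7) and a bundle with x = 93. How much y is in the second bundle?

y = 5

U(16, 7) = 704.
Set U(93, y) = 704 and solve.
With x = 93: (93 − 5) = 88, so (y − 3)^3 = 704/88 = 8.
Taking the cube root (with y > 3): y − 3 = 2, so y = 5.
Check: U(93, 5) = 704.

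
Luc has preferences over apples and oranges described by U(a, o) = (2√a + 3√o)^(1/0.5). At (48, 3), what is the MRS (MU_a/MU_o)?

MRS = 1/6

For CES with ρ = 0.5, MRS = (2/3)·√(o/a).
At (48, 3): MRS = 1/6.
The indifference curve has slope −1/6 at this bundle.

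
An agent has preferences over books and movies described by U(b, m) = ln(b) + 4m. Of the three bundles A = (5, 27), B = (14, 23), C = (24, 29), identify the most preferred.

Bundle C

Evaluate utility at each bundle:
U(A) = 109.609.
U(B) = 94.639.
U(C) = 119.178.
Highest utility is C, so C ≻ A ≻ B.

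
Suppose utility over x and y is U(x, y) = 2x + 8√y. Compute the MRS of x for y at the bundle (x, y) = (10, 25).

MRS = 2.5

MU_x = 2, MU_y = 8/(2√y).
MRS = 2 ÷ (8/(2√y)).
At (10, 25): MRS = 2.5.
That is, one extra unit of x is worth 2.5 units of y at the margin.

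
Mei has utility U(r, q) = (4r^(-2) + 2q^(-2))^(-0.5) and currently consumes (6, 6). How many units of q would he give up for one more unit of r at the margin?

MRS = 2

For CES with ρ = -2, MRS = (4/2)·(q/r)^3.
At (6, 6): MRS = 2.
That is, one extra unit of r is worth 2 units of q at the margin.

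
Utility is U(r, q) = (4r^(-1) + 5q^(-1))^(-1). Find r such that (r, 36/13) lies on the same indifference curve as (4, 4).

U depends on (r, q) only through S = 4r^(-1) + 5q^(-1), so equal utility means equal S. At (4, 4): S = 2.25.
With q = 36/13: 5·(36/13)^(-1) = 65/36, so 4r^(-1) = 2.25 − 65/36 = 4/9, i.e. r^(-1) = 1/9.
Hence r = 1/(1/9) = 9.
Check: U(9, 36/13) = 0.4444.

r = 9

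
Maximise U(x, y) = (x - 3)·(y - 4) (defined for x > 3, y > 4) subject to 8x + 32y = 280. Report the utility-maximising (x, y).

MU_x = (y−4), MU_y = (x−3).
MRS = (y−4)/(x−3).
Tangency: set MRS = p_x/p_y = 8/32 = 0.25.
So (y − 4)/(x − 3) = 0.25, i.e. (y − 4) = 0.25·(x − 3).
Rewrite the budget in excess-of-subsistence terms: 8·(x − 3) + 32·(y − 4) = 280 − 8·3 − 32·4 = 128.
Substituting, 16·(x − 3) = 128, so x − 3 = 8 and x* = 11.
Then y − 4 = 0.25·8 = 2, so y* = 6.

x* = 11, y* = 6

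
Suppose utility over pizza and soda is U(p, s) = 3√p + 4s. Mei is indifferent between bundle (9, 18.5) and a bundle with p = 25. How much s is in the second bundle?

U(9, 18.5) = 83.
Set U(25, s) = 83 and solve.
With p = 25: √25 = 5, so 4s = 83 − 3·5 = 68 and s = 17.
Check: U(25, 17) = 83.

s = 17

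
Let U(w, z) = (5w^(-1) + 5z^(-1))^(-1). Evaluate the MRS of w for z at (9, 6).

MRS = 4/9

For CES with ρ = -1, MRS = (z/w)^2.
At (9, 6): MRS = 4/9.
So at (9, 6) the consumer would give up 4/9 units of z for one more unit of w.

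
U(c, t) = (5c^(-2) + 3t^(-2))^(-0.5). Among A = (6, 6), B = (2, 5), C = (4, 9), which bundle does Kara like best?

Bundle A

Evaluate utility at each bundle:
U(A) = 2.121.
U(B) = 0.854.
U(C) = 1.691.
Highest utility is A, so A ≻ C ≻ B.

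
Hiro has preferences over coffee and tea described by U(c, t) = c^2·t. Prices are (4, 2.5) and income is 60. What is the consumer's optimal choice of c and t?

c* = 10, t* = 8

MU_c = 2·c·t and MU_t = c^2.
MRS = MU_c/MU_t = (2/1)·t/c.
Tangency: set MRS = p_c/p_t = 4/2.5 = 1.6.
So (2/1)·t/c = 1.6, i.e. t = 0.8·c.
Substitute into the budget 4·c + 2.5·t = 60: 6·c = 60, so c* = 10.
Then t* = 0.8·10 = 8.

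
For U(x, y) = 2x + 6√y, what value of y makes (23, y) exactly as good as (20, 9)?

U(20, 9) = 58.
Set U(23, y) = 58 and solve.
With x = 23: 6√y = 58 − 2·23 = 12, so √y = 2 and y = 4.
Check: U(23, 4) = 58.

y = 4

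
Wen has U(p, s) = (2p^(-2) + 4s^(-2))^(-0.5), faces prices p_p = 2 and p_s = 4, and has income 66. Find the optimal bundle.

For CES with ρ = -2, MRS = (2/4)·(s/p)^3.
Tangency: set MRS = p_p/p_s = 2/4 = 0.5.
So (s/p)^3 = 1; taking the cube root, s/p = 1, i.e. s = p.
Substitute into the budget 2·p + 4·s = 66: 6·p = 66, so p* = 11 and s* = 11.

p* = 11, s* = 11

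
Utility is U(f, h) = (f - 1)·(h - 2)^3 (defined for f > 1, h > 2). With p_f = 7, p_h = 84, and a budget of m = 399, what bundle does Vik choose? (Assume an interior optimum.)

f* = 9, h* = 4

MU_f = (h−2)^3, MU_h = 3·(f−1)·(h−2)^2.
MRS = (1/3)·(h−2)/(f−1).
Tangency: set MRS = p_f/p_h = 7/84 = 1/12.
So (1/3)·(h − 2)/(f − 1) = 1/12, i.e. (h − 2) = 0.25·(f − 1).
Rewrite the budget in excess-of-subsistence terms: 7·(f − 1) + 84·(h − 2) = 399 − 7·1 − 84·2 = 224.
Substituting, 28·(f − 1) = 224, so f − 1 = 8 and f* = 9.
Then h − 2 = 0.25·8 = 2, so h* = 4.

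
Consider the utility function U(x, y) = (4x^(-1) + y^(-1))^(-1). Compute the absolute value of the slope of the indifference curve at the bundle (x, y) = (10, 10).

For CES with ρ = -1, MRS = (4/1)·(y/x)^2.
At (10, 10): MRS = 4.
That is, one extra unit of x is worth 4 units of y at the margin.

MRS = 4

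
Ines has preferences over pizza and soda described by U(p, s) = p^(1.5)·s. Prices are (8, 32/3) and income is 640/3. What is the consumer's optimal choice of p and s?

p* = 16, s* = 8

MU_p = 1.5·√p·s and MU_s = p^(1.5).
MRS = MU_p/MU_s = (1.5)·s/p.
Tangency: set MRS = p_p/p_s = 8/(32/3) = 0.75.
So (1.5)·s/p = 0.75, i.e. s = 0.5·p.
Substitute into the budget 8·p + (32/3)·s = 640/3: (40/3)·p = 640/3, so p* = 16.
Then s* = 0.5·16 = 8.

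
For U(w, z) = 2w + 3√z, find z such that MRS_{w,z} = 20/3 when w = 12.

z = 25

MU_w = 2, MU_z = 3/(2√z).
MRS = 2 ÷ (3/(2√z)).
MRS depends only on z: (4/3)·√z = 20/3 ⇒ √z = (20/3)/(4/3) = 5 ⇒ z = 25.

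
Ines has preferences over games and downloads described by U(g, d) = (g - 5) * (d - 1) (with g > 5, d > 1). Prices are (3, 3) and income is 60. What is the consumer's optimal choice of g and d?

MU_g = (d−1), MU_d = (g−5).
MRS = (d−1)/(g−5).
Tangency: set MRS = p_g/p_d = 3/3 = 1.
So (d − 1)/(g − 5) = 1, i.e. (d − 1) = (g − 5).
Rewrite the budget in excess-of-subsistence terms: 3·(g − 5) + 3·(d − 1) = 60 − 3·5 − 3·1 = 42.
Substituting, 6·(g − 5) = 42, so g − 5 = 7 and g* = 12.
Then d − 1 = 7, so d* = 8.

g* = 12, d* = 8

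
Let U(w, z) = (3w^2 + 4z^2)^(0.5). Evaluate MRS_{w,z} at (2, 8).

For CES with ρ = 2, MRS = (3/4)·(z/w)^(-1).
At (2, 8): MRS = 3/16.
The indifference curve has slope −3/16 at this bundle.

MRS = 3/16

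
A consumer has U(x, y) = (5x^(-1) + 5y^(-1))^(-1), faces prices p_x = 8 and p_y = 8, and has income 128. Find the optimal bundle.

x* = 8, y* = 8

For CES with ρ = -1, MRS = (y/x)^2.
Tangency: set MRS = p_x/p_y = 8/8 = 1.
So (y/x)^2 = 1; taking the square root, y/x = 1, i.e. y = x.
Substitute into the budget 8·x + 8·y = 128: 16·x = 128, so x* = 8 and y* = 8.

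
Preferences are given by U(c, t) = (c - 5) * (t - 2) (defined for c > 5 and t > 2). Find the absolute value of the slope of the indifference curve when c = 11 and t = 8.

MRS = 1

MU_c = (t−2), MU_t = (c−5).
MRS = (t−2)/(c−5).
At (11, 8): MRS = 1.
So at (11, 8) the consumer would give up 1 units of t for one more unit of c.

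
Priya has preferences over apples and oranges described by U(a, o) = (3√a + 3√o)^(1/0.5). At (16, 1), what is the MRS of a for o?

For CES with ρ = 0.5, MRS = √(o/a).
At (16, 1): MRS = 0.25.
That is, one extra unit of a is worth 0.25 units of o at the margin.

MRS = 0.25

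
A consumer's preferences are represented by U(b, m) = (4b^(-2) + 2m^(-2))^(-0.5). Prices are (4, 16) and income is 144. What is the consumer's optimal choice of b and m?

b* = 12, m* = 6

For CES with ρ = -2, MRS = (4/2)·(m/b)^3.
Tangency: set MRS = p_b/p_m = 4/16 = 0.25.
So (m/b)^3 = 0.125; taking the cube root, m/b = 0.5, i.e. m = 0.5·b.
Substitute into the budget 4·b + 16·m = 144: 12·b = 144, so b* = 12 and m* = 0.5·12 = 6.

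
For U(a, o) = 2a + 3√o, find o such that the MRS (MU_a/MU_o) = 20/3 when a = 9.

o = 25

MU_a = 2, MU_o = 3/(2√o).
MRS = 2 ÷ (3/(2√o)).
MRS depends only on o: (4/3)·√o = 20/3 ⇒ √o = (20/3)/(4/3) = 5 ⇒ o = 25.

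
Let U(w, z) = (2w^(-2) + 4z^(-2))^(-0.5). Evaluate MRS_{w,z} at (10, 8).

For CES with ρ = -2, MRS = (2/4)·(z/w)^3.
At (10, 8): MRS = 32/125.
The indifference curve has slope −32/125 at this bundle.

MRS = 32/125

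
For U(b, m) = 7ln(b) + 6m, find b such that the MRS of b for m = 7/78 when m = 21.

b = 13

MU_b = 7/b, MU_m = 6.
MRS = 7/b ÷ 6.
MRS depends only on b: (7/6)/b = 7/78 ⇒ b = (7/6)/(7/78) = 13.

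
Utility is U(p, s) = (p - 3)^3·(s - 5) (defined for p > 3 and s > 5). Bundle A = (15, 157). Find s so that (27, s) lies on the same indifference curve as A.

U(15, 157) = 262656.
Set U(27, s) = 262656 and solve.
With p = 27: (27 − 3)^3 = 13824, so (s − 5) = 262656/13824 = 19.
So s = 5 + 19 = 24.
Check: U(27, 24) = 262656.

s = 24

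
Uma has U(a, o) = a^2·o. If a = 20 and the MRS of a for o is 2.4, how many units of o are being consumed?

MU_a = 2·a·o and MU_o = a^2.
MRS = MU_a/MU_o = (2/1)·o/a.
Substitute a = 20: MRS = o/10. Setting o/10 = 2.4 gives o = 2.4·10 = 24.

o = 24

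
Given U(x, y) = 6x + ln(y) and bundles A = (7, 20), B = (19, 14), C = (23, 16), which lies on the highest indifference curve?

Bundle C

Evaluate utility at each bundle:
U(A) = 44.996.
U(B) = 116.639.
U(C) = 140.773.
Highest utility is C, so C ≻ B ≻ A.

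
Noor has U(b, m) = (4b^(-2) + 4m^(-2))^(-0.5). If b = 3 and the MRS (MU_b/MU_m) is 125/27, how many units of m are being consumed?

m = 5

For CES with ρ = -2, MRS = (m/b)^3.
Setting (m/3)^3 = 125/27 gives m/3 = 5/3 and m = 5.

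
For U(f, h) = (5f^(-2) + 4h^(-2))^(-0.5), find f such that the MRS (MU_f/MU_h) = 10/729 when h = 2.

For CES with ρ = -2, MRS = (5/4)·(h/f)^3.
Setting (5/4)·(2/f)^3 = 10/729 gives (2/f)^3 = 8/729, so 2/f = 2/9 and f = 9.

f = 9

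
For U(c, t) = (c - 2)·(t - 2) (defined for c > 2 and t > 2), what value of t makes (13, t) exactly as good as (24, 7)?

t = 12

U(24, 7) = 110.
Set U(13, t) = 110 and solve.
With c = 13: (13 − 2) = 11, so (t − 2) = 110/11 = 10.
So t = 2 + 10 = 12.
Check: U(13, 12) = 110.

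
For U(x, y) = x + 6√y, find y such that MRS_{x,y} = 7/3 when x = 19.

y = 49

MU_x = 1, MU_y = 6/(2√y).
MRS = 1 ÷ (6/(2√y)).
MRS depends only on y: (1/3)·√y = 7/3 ⇒ √y = (7/3)/(1/3) = 7 ⇒ y = 49.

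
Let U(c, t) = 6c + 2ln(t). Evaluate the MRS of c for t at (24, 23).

MRS = 69

MU_c = 6, MU_t = 2/t.
MRS = 6 ÷ (2/t).
At (24, 23): MRS = 69.
The indifference curve has slope −69 at this bundle.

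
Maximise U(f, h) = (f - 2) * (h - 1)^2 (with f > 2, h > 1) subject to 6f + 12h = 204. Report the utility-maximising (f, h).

MU_f = (h−1)^2, MU_h = 2·(f−2)·(h−1).
MRS = (1/2)·(h−1)/(f−2).
Tangency: set MRS = p_f/p_h = 6/12 = 0.5.
So (1/2)·(h − 1)/(f − 2) = 0.5, i.e. (h − 1) = (f − 2).
Rewrite the budget in excess-of-subsistence terms: 6·(f − 2) + 12·(h − 1) = 204 − 6·2 − 12·1 = 180.
Substituting, 18·(f − 2) = 180, so f − 2 = 10 and f* = 12.
Then h − 1 = 10, so h* = 11.

f* = 12, h* = 11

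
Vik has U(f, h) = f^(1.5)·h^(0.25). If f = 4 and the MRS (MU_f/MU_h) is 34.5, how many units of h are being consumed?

h = 23

MU_f = 1.5·√f·h^(0.25) and MU_h = 0.25·f^(1.5)·h^(-0.75).
MRS = MU_f/MU_h = (6)·h/f.
Substitute f = 4: MRS = h/(2/3). Setting h/(2/3) = 34.5 gives h = 34.5·(2/3) = 23.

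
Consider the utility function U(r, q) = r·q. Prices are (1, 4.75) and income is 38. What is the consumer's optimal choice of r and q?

MU_r = q and MU_q = r.
MRS = MU_r/MU_q = q/r.
Tangency: set MRS = p_r/p_q = 1/4.75 = 4/19.
So q/r = 4/19, i.e. q = (4/19)·r.
Substitute into the budget 1·r + 4.75·q = 38: 2·r = 38, so r* = 19.
Then q* = (4/19)·19 = 4.

r* = 19, q* = 4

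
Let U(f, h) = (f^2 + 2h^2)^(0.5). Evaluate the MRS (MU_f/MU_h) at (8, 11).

MRS = 4/11

For CES with ρ = 2, MRS = (1/2)·(h/f)^(-1).
At (8, 11): MRS = 4/11.
So at (8, 11) the consumer would give up 4/11 units of h for one more unit of f.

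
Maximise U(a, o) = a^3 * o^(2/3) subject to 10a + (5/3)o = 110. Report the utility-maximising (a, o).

MU_a = 3·a^2·o^(2/3) and MU_o = 2/3·a^3·o^(-1/3).
MRS = MU_a/MU_o = (4.5)·o/a.
Tangency: set MRS = p_a/p_o = 10/(5/3) = 6.
So (4.5)·o/a = 6, i.e. o = (4/3)·a.
Substitute into the budget 10·a + (5/3)·o = 110: (110/9)·a = 110, so a* = 9.
Then o* = (4/3)·9 = 12.

a* = 9, o* = 12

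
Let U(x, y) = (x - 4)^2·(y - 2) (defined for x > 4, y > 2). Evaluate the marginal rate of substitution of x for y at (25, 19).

MRS = 34/21

MU_x = 2·(x−4)·(y−2), MU_y = (x−4)^2.
MRS = (2/1)·(y−2)/(x−4).
At (25, 19): MRS = 34/21.
The indifference curve has slope −34/21 at this bundle.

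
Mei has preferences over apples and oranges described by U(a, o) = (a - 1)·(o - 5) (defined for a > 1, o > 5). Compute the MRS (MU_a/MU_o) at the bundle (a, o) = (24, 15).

MRS = 10/23

MU_a = (o−5), MU_o = (a−1).
MRS = (o−5)/(a−1).
At (24, 15): MRS = 10/23.
That is, one extra unit of a is worth 10/23 units of o at the margin.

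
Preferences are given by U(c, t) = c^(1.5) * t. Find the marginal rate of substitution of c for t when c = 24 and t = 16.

MRS = 1

MU_c = 1.5·√c·t and MU_t = c^(1.5).
MRS = MU_c/MU_t = (1.5)·t/c.
At (24, 16): MRS = 1.
That is, one extra unit of c is worth 1 units of t at the margin.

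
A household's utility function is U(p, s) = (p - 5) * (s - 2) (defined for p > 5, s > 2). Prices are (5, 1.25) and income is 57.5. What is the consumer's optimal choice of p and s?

MU_p = (s−2), MU_s = (p−5).
MRS = (s−2)/(p−5).
Tangency: set MRS = p_p/p_s = 5/1.25 = 4.
So (s − 2)/(p − 5) = 4, i.e. (s − 2) = 4·(p − 5).
Rewrite the budget in excess-of-subsistence terms: 5·(p − 5) + 1.25·(s − 2) = 57.5 − 5·5 − 1.25·2 = 30.
Substituting, 10·(p − 5) = 30, so p − 5 = 3 and p* = 8.
Then s − 2 = 4·3 = 12, so s* = 14.

p* = 8, s* = 14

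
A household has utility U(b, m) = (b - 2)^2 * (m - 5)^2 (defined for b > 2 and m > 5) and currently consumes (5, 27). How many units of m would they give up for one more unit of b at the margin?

MRS = 22/3

MU_b = 2·(b−2)·(m−5)^2, MU_m = 2·(b−2)^2·(m−5).
MRS = (m−5)/(b−2).
At (5, 27): MRS = 22/3.
So at (5, 27) the consumer would give up 22/3 units of m for one more unit of b.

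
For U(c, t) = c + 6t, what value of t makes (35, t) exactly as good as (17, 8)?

U(17, 8) = 65.
Set U(35, t) = 65 and solve.
35 + 6t = 65 ⇒ 6t = 30 ⇒ t = 5.
Check: U(35, 5) = 65.

t = 5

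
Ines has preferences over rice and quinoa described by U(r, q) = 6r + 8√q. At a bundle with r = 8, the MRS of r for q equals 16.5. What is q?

MU_r = 6, MU_q = 8/(2√q).
MRS = 6 ÷ (8/(2√q)).
MRS depends only on q: 1.5·√q = 16.5 ⇒ √q = 16.5/1.5 = 11 ⇒ q = 121.

q = 121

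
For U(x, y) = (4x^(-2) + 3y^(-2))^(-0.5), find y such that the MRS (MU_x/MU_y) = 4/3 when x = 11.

For CES with ρ = -2, MRS = (4/3)·(y/x)^3.
Setting (4/3)·(y/11)^3 = 4/3 gives (y/11)^3 = 1, so y/11 = 1 and y = 11.

y = 11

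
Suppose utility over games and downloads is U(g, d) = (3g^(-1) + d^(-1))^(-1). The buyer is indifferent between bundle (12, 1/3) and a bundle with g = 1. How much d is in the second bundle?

U depends on (g, d) only through S = 3g^(-1) + d^(-1), so equal utility means equal S. At (12, 1/3): S = 3.25.
With g = 1: 3·1^(-1) = 3, so d^(-1) = 3.25 − 3 = 0.25.
Hence d = 1/0.25 = 4.
Check: U(1, 4) = 0.3077.

d = 4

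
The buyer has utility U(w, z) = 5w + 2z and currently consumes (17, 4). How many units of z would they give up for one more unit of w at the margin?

MU_w = 5, MU_z = 2, so MRS = 5/2 = 2.5 at every bundle.
At (17, 4): MRS = 2.5.
The indifference curve has slope −2.5 at this bundle.

MRS = 2.5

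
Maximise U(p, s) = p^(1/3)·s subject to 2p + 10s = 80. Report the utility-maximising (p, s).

MU_p = 1/3·p^(-2/3)·s and MU_s = p^(1/3).
MRS = MU_p/MU_s = (1/3)·s/p.
Tangency: set MRS = p_p/p_s = 2/10 = 0.2.
So (1/3)·s/p = 0.2, i.e. s = 0.6·p.
Substitute into the budget 2·p + 10·s = 80: 8·p = 80, so p* = 10.
Then s* = 0.6·10 = 6.

p* = 10, s* = 6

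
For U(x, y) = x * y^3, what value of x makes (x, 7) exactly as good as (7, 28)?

x = 448

U(7, 28) = 153664.
Set U(x, 7) = 153664 and solve.
With y = 7: 7^3 = 343, so x = 153664/343 = 448.
Check: U(448, 7) = 153664.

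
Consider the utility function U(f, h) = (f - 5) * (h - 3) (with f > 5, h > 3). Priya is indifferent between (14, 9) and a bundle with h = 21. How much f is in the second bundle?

U(14, 9) = 54.
Set U(f, 21) = 54 and solve.
With h = 21: (21 − 3) = 18, so (f − 5) = 54/18 = 3.
So f = 5 + 3 = 8.
Check: U(8, 21) = 54.

f = 8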